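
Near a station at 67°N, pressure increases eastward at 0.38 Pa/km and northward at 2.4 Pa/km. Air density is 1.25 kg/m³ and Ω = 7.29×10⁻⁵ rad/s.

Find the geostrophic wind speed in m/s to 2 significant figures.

14 m/s

Coriolis parameter at 67°N:
f = 2Ω sin φ = 2 × 7.29×10⁻⁵ × sin 67° = 1.34×10⁻⁴ s⁻¹
Component geostrophic relations (x east, y north):
u_g = −(1/(fρ)) ∂P/∂y,  v_g = (1/(fρ)) ∂P/∂x
u_g = −(2.4×10⁻³)/(1.34×10⁻⁴ × 1.25) = −14.3 m/s;  v_g = (0.38×10⁻³)/(1.34×10⁻⁴ × 1.25) = 2.27 m/s
|V_g| = √(u_g² + v_g²) = 14.5 m/s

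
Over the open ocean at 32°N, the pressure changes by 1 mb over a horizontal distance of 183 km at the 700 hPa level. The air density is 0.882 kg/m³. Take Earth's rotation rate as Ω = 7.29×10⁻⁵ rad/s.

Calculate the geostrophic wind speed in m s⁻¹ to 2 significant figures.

8.0 m s⁻¹

Coriolis parameter at 32°N:
f = 2Ω sin φ = 2 × 7.29×10⁻⁵ × sin 32° = 7.73×10⁻⁵ s⁻¹
Pressure gradient: |∂P/∂n| = 100 Pa / 183000 m = 5.46×10⁻⁴ Pa/m
Geostrophic balance (pressure-gradient force = Coriolis force):
V_g = (1/(fρ)) |∂P/∂n| = 5.46×10⁻⁴ / (7.73×10⁻⁵ × 0.882) = 8.02 m/s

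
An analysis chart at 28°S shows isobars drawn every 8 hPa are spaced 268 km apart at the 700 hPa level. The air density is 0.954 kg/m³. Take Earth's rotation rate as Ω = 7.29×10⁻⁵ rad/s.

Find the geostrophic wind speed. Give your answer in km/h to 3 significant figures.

165 km/h

Coriolis parameter at 28°S:
f = 2Ω sin φ = 2 × 7.29×10⁻⁵ × sin 28° = 6.84×10⁻⁵ s⁻¹
Pressure gradient: |∂P/∂n| = 800 Pa / 268000 m = 2.99×10⁻³ Pa/m
Geostrophic balance (pressure-gradient force = Coriolis force):
V_g = (1/(fρ)) |∂P/∂n| = 2.99×10⁻³ / (6.84×10⁻⁵ × 0.954) = 45.7 m/s
Converting: 45.7 m/s × 3.6 = 165 km/h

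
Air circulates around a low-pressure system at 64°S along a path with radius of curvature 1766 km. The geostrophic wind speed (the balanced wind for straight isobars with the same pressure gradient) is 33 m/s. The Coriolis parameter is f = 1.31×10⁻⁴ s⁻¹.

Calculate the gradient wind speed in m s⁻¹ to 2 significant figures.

Around a low, centrifugal force acts outward with Coriolis, so pressure-gradient force balances both:
(1/ρ)|∂P/∂n| = fV + V²/R  →  V² + fR·V − fR·V_g = 0
With fR = 1.31×10⁻⁴ × 1766×10³ m = 231 m/s:
V = [−fR + √((fR)² + 4 fR V_g)]/2 = [−231 + √(231² + 4×231×33)]/2 = 29.3 m/s
Subgeostrophic (V < V_g = 33 m/s), as expected around a low.

29 m s⁻¹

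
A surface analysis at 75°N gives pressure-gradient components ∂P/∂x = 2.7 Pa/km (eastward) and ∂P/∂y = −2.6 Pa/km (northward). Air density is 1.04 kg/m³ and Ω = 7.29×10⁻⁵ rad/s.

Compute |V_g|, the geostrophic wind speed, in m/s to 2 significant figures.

Coriolis parameter at 75°N:
f = 2Ω sin φ = 2 × 7.29×10⁻⁵ × sin 75° = 1.41×10⁻⁴ s⁻¹
Component geostrophic relations (x east, y north):
u_g = −(1/(fρ)) ∂P/∂y,  v_g = (1/(fρ)) ∂P/∂x
u_g = −(−2.6×10⁻³)/(1.41×10⁻⁴ × 1.04) = 17.8 m/s;  v_g = (2.7×10⁻³)/(1.41×10⁻⁴ × 1.04) = 18.4 m/s
|V_g| = √(u_g² + v_g²) = 25.6 m/s

26 m/s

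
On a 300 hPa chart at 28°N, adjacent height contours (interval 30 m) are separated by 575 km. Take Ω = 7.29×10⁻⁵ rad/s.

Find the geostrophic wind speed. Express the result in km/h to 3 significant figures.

Coriolis parameter at 28°N:
f = 2Ω sin φ = 2 × 7.29×10⁻⁵ × sin 28° = 6.84×10⁻⁵ s⁻¹
Height gradient: |∂Z/∂n| = 30 m / 575000 m = 5.22×10⁻⁵
On a pressure surface, geostrophic balance gives V_g = (g/f)|∂Z/∂n|:
V_g = 9.81 × 5.22×10⁻⁵ / 6.84×10⁻⁵ = 7.48 m/s
Converting: 7.48 m/s × 3.6 = 26.9 km/h

26.9 km/h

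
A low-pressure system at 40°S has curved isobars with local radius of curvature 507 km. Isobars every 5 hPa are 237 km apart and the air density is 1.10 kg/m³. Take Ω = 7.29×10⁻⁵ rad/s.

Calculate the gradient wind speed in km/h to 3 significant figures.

55.6 km/h

Coriolis parameter at 40°S:
f = 2Ω sin φ = 2 × 7.29×10⁻⁵ × sin 40° = 9.37×10⁻⁵ s⁻¹
Pressure gradient: |∂P/∂n| = 500 Pa / 237000 m = 2.11×10⁻³ Pa/m
Geostrophic speed: V_g = |∂P/∂n|/(fρ) = 2.11×10⁻³/(9.37×10⁻⁵ × 1.10) = 20.5 m/s
Around a low, centrifugal force acts outward with Coriolis, so pressure-gradient force balances both:
(1/ρ)|∂P/∂n| = fV + V²/R  →  V² + fR·V − fR·V_g = 0
With fR = 9.37×10⁻⁵ × 507×10³ m = 47.5 m/s:
V = [−fR + √((fR)² + 4 fR V_g)]/2 = [−47.5 + √(47.5² + 4×47.5×20.5)]/2 = 15.4 m/s
Subgeostrophic (V < V_g = 20.5 m/s), as expected around a low.
Converting: 15.4 m/s × 3.6 = 55.6 km/h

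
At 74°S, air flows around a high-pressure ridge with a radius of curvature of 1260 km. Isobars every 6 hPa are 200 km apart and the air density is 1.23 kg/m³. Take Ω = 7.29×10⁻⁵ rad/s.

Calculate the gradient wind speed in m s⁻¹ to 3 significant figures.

Coriolis parameter at 74°S:
f = 2Ω sin φ = 2 × 7.29×10⁻⁵ × sin 74° = 1.40×10⁻⁴ s⁻¹
Pressure gradient: |∂P/∂n| = 600 Pa / 200000 m = 3.00×10⁻³ Pa/m
Geostrophic speed: V_g = |∂P/∂n|/(fρ) = 3.00×10⁻³/(1.40×10⁻⁴ × 1.23) = 17.4 m/s
Around a high, pressure-gradient force acts outward with centrifugal, so Coriolis balances both:
fV = (1/ρ)|∂P/∂n| + V²/R  →  V² − fR·V + fR·V_g = 0
With fR = 1.40×10⁻⁴ × 1260×10³ m = 177 m/s:
V = [fR − √((fR)² − 4 fR V_g)]/2 = [177 − √(177² − 4×177×17.4)]/2 = 19.6 m/s
Supergeostrophic (V > V_g = 17.4 m/s), as expected around a high.

19.6 m s⁻¹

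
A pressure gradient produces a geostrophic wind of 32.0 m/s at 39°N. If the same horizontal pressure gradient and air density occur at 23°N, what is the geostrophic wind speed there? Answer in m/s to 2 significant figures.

With the same pressure gradient and density, V_g ∝ 1/f ∝ 1/sin φ.
V₂ = V₁ · sin φ₁ / sin φ₂ = 32.0 × sin 39° / sin 23°
V₂ = 32.0 × 0.6293/0.3907 = 52 m/s

52 m/s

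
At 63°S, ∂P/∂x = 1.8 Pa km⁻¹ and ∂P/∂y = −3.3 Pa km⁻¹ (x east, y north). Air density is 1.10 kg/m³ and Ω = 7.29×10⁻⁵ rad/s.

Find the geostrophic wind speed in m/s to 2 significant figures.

Coriolis parameter at 63°S:
f = 2Ω sin φ = 2 × 7.29×10⁻⁵ × sin 63° = 1.30×10⁻⁴ s⁻¹
In the Southern Hemisphere f is negative: f = −1.30×10⁻⁴ s⁻¹.
Component geostrophic relations (x east, y north):
u_g = −(1/(fρ)) ∂P/∂y,  v_g = (1/(fρ)) ∂P/∂x
u_g = −(−3.3×10⁻³)/(−1.30×10⁻⁴ × 1.10) = −23.1 m/s;  v_g = (1.8×10⁻³)/(−1.30×10⁻⁴ × 1.10) = −12.6 m/s
|V_g| = √(u_g² + v_g²) = 26.3 m/s

26 m/s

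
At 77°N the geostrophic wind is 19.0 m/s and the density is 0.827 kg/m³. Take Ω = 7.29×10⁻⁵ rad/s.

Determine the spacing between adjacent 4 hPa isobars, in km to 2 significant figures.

180 km

Coriolis parameter at 77°N:
f = 2Ω sin φ = 2 × 7.29×10⁻⁵ × sin 77° = 1.42×10⁻⁴ s⁻¹
Geostrophic balance rearranged: |∂P/∂n| = f ρ V_g
|∂P/∂n| = 1.42×10⁻⁴ × 0.827 × 19.0 = 2.23×10⁻³ Pa/m
Isobar spacing: Δn = ΔP/|∂P/∂n| = 400 Pa / 2.23×10⁻³ Pa/m = 179192 m ≈ 180 km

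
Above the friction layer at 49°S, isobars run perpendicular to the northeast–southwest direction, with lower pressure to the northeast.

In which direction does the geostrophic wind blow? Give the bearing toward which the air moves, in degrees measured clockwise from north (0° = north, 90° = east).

The pressure-gradient force points toward the northeast (bearing 045°).
Geostrophic balance: in the Southern Hemisphere the Coriolis force deflects motion to the left, so the geostrophic wind blows 90° to the left of the pressure-gradient force (low pressure on the right).
Rotating 045° by 90° counterclockwise gives 315° — the wind blows toward the northwest.

315°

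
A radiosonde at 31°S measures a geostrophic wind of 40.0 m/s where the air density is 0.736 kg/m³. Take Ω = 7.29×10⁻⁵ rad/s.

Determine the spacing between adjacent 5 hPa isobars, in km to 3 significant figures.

226 km

Coriolis parameter at 31°S:
f = 2Ω sin φ = 2 × 7.29×10⁻⁵ × sin 31° = 7.51×10⁻⁵ s⁻¹
Geostrophic balance rearranged: |∂P/∂n| = f ρ V_g
|∂P/∂n| = 7.51×10⁻⁵ × 0.736 × 40.0 = 2.21×10⁻³ Pa/m
Isobar spacing: Δn = ΔP/|∂P/∂n| = 500 Pa / 2.21×10⁻³ Pa/m = 226170 m ≈ 226 km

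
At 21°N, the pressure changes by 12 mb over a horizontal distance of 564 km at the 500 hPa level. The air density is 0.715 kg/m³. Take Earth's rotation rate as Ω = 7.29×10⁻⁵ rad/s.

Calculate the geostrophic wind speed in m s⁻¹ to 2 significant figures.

57 m s⁻¹

Coriolis parameter at 21°N:
f = 2Ω sin φ = 2 × 7.29×10⁻⁵ × sin 21° = 5.23×10⁻⁵ s⁻¹
Pressure gradient: |∂P/∂n| = 1200 Pa / 564000 m = 2.13×10⁻³ Pa/m
Geostrophic balance (pressure-gradient force = Coriolis force):
V_g = (1/(fρ)) |∂P/∂n| = 2.13×10⁻³ / (5.23×10⁻⁵ × 0.715) = 57.0 m/s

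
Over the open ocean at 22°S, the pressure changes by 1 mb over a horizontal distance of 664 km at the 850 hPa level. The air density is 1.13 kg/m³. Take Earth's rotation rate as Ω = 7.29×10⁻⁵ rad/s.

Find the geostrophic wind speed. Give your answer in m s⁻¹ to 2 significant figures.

Coriolis parameter at 22°S:
f = 2Ω sin φ = 2 × 7.29×10⁻⁵ × sin 22° = 5.46×10⁻⁵ s⁻¹
Pressure gradient: |∂P/∂n| = 100 Pa / 664000 m = 1.51×10⁻⁴ Pa/m
Geostrophic balance (pressure-gradient force = Coriolis force):
V_g = (1/(fρ)) |∂P/∂n| = 1.51×10⁻⁴ / (5.46×10⁻⁵ × 1.13) = 2.44 m/s

2.4 m s⁻¹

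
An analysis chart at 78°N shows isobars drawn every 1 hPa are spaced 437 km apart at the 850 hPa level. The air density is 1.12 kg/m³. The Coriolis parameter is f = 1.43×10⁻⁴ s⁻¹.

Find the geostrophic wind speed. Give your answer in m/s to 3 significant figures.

Pressure gradient: |∂P/∂n| = 100 Pa / 437000 m = 2.29×10⁻⁴ Pa/m
Geostrophic balance (pressure-gradient force = Coriolis force):
V_g = (1/(fρ)) |∂P/∂n| = 2.29×10⁻⁴ / (1.43×10⁻⁴ × 1.12) = 1.43 m/s

1.43 m/s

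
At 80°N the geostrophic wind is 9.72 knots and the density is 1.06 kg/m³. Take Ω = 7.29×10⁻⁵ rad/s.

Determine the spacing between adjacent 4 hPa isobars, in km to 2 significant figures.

530 km

Coriolis parameter at 80°N:
f = 2Ω sin φ = 2 × 7.29×10⁻⁵ × sin 80° = 1.44×10⁻⁴ s⁻¹
Wind speed in SI: 9.72 knots = 5.00 m/s
Geostrophic balance rearranged: |∂P/∂n| = f ρ V_g
|∂P/∂n| = 1.44×10⁻⁴ × 1.06 × 5.00 = 7.61×10⁻⁴ Pa/m
Isobar spacing: Δn = ΔP/|∂P/∂n| = 400 Pa / 7.61×10⁻⁴ Pa/m = 525582 m ≈ 530 km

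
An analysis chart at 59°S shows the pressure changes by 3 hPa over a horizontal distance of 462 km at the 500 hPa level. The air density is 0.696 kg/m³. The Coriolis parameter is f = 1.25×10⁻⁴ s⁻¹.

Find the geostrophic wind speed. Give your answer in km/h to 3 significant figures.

26.9 km/h

Pressure gradient: |∂P/∂n| = 300 Pa / 462000 m = 6.49×10⁻⁴ Pa/m
Geostrophic balance (pressure-gradient force = Coriolis force):
V_g = (1/(fρ)) |∂P/∂n| = 6.49×10⁻⁴ / (1.25×10⁻⁴ × 0.696) = 7.46 m/s
Converting: 7.46 m/s × 3.6 = 26.9 km/h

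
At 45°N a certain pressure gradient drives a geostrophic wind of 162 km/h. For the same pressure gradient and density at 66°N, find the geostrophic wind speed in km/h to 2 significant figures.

With the same pressure gradient and density, V_g ∝ 1/f ∝ 1/sin φ.
V₂ = V₁ · sin φ₁ / sin φ₂ = 162 × sin 45° / sin 66°
V₂ = 162 × 0.7071/0.9135 = 130 km/h

130 km/h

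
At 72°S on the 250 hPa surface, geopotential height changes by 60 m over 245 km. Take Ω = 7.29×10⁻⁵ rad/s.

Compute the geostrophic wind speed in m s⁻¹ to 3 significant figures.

Coriolis parameter at 72°S:
f = 2Ω sin φ = 2 × 7.29×10⁻⁵ × sin 72° = 1.39×10⁻⁴ s⁻¹
Height gradient: |∂Z/∂n| = 60 m / 245000 m = 2.45×10⁻⁴
On a pressure surface, geostrophic balance gives V_g = (g/f)|∂Z/∂n|:
V_g = 9.81 × 2.45×10⁻⁴ / 1.39×10⁻⁴ = 17.3 m/s

17.3 m s⁻¹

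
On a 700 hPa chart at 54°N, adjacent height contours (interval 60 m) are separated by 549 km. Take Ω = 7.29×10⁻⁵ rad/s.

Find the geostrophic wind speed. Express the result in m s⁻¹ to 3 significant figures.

Coriolis parameter at 54°N:
f = 2Ω sin φ = 2 × 7.29×10⁻⁵ × sin 54° = 1.18×10⁻⁴ s⁻¹
Height gradient: |∂Z/∂n| = 60 m / 549000 m = 1.09×10⁻⁴
On a pressure surface, geostrophic balance gives V_g = (g/f)|∂Z/∂n|:
V_g = 9.81 × 1.09×10⁻⁴ / 1.18×10⁻⁴ = 9.09 m/s

9.09 m s⁻¹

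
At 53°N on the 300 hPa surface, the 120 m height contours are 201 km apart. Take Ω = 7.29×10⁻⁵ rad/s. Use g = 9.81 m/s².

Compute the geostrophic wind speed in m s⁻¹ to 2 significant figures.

50 m s⁻¹

Coriolis parameter at 53°N:
f = 2Ω sin φ = 2 × 7.29×10⁻⁵ × sin 53° = 1.16×10⁻⁴ s⁻¹
Height gradient: |∂Z/∂n| = 120 m / 201000 m = 5.97×10⁻⁴
On a pressure surface, geostrophic balance gives V_g = (g/f)|∂Z/∂n|:
V_g = 9.81 × 5.97×10⁻⁴ / 1.16×10⁻⁴ = 50.3 m/s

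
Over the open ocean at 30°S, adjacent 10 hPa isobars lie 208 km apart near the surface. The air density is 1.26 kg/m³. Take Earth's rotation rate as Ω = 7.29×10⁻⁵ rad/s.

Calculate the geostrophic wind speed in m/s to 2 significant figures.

52 m/s

Coriolis parameter at 30°S:
f = 2Ω sin φ = 2 × 7.29×10⁻⁵ × sin 30° = 7.29×10⁻⁵ s⁻¹
Pressure gradient: |∂P/∂n| = 1000 Pa / 208000 m = 4.81×10⁻³ Pa/m
Geostrophic balance (pressure-gradient force = Coriolis force):
V_g = (1/(fρ)) |∂P/∂n| = 4.81×10⁻³ / (7.29×10⁻⁵ × 1.26) = 52.3 m/s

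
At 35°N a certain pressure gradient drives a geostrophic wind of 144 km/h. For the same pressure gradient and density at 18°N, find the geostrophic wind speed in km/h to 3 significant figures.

With the same pressure gradient and density, V_g ∝ 1/f ∝ 1/sin φ.
V₂ = V₁ · sin φ₁ / sin φ₂ = 144 × sin 35° / sin 18°
V₂ = 144 × 0.5736/0.3090 = 267 km/h

267 km/h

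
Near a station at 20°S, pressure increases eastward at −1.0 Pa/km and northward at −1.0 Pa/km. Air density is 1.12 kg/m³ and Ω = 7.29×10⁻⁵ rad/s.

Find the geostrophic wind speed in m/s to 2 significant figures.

25 m/s

Coriolis parameter at 20°S:
f = 2Ω sin φ = 2 × 7.29×10⁻⁵ × sin 20° = 4.99×10⁻⁵ s⁻¹
In the Southern Hemisphere f is negative: f = −4.99×10⁻⁵ s⁻¹.
Component geostrophic relations (x east, y north):
u_g = −(1/(fρ)) ∂P/∂y,  v_g = (1/(fρ)) ∂P/∂x
u_g = −(−1.0×10⁻³)/(−4.99×10⁻⁵ × 1.12) = −17.9 m/s;  v_g = (−1.0×10⁻³)/(−4.99×10⁻⁵ × 1.12) = 17.9 m/s
|V_g| = √(u_g² + v_g²) = 25.3 m/s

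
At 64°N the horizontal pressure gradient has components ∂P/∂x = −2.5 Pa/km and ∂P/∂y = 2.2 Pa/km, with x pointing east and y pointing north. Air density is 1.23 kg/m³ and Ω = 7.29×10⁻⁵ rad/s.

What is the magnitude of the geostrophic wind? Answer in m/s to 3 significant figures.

Coriolis parameter at 64°N:
f = 2Ω sin φ = 2 × 7.29×10⁻⁵ × sin 64° = 1.31×10⁻⁴ s⁻¹
Component geostrophic relations (x east, y north):
u_g = −(1/(fρ)) ∂P/∂y,  v_g = (1/(fρ)) ∂P/∂x
u_g = −(2.2×10⁻³)/(1.31×10⁻⁴ × 1.23) = −13.6 m/s;  v_g = (−2.5×10⁻³)/(1.31×10⁻⁴ × 1.23) = −15.5 m/s
|V_g| = √(u_g² + v_g²) = 20.7 m/s

20.7 m/s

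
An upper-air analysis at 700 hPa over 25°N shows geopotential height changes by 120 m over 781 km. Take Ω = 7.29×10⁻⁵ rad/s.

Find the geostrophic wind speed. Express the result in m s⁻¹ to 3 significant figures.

Coriolis parameter at 25°N:
f = 2Ω sin φ = 2 × 7.29×10⁻⁵ × sin 25° = 6.16×10⁻⁵ s⁻¹
Height gradient: |∂Z/∂n| = 120 m / 781000 m = 1.54×10⁻⁴
On a pressure surface, geostrophic balance gives V_g = (g/f)|∂Z/∂n|:
V_g = 9.81 × 1.54×10⁻⁴ / 6.16×10⁻⁵ = 24.5 m/s

24.5 m s⁻¹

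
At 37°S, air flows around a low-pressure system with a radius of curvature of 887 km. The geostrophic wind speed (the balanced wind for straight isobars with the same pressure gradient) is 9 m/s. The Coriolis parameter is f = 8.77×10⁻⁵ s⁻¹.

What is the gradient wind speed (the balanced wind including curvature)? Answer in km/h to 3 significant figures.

Around a low, centrifugal force acts outward with Coriolis, so pressure-gradient force balances both:
(1/ρ)|∂P/∂n| = fV + V²/R  →  V² + fR·V − fR·V_g = 0
With fR = 8.77×10⁻⁵ × 887×10³ m = 77.8 m/s:
V = [−fR + √((fR)² + 4 fR V_g)]/2 = [−77.8 + √(77.8² + 4×77.8×9)]/2 = 8.15 m/s
Subgeostrophic (V < V_g = 9 m/s), as expected around a low.
Converting: 8.15 m/s × 3.6 = 29.3 km/h

29.3 km/h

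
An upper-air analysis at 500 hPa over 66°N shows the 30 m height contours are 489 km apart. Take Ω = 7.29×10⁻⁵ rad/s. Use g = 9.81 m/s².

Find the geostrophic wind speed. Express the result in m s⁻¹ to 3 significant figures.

Coriolis parameter at 66°N:
f = 2Ω sin φ = 2 × 7.29×10⁻⁵ × sin 66° = 1.33×10⁻⁴ s⁻¹
Height gradient: |∂Z/∂n| = 30 m / 489000 m = 6.13×10⁻⁵
On a pressure surface, geostrophic balance gives V_g = (g/f)|∂Z/∂n|:
V_g = 9.81 × 6.13×10⁻⁵ / 1.33×10⁻⁴ = 4.52 m/s

4.52 m s⁻¹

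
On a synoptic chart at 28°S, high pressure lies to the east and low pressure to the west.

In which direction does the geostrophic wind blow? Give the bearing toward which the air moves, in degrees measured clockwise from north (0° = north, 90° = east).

The pressure-gradient force points toward the west (bearing 270°).
Geostrophic balance: in the Southern Hemisphere the Coriolis force deflects motion to the left, so the geostrophic wind blows 90° to the left of the pressure-gradient force (low pressure on the right).
Rotating 270° by 90° counterclockwise gives 180° — the wind blows toward the south.

180°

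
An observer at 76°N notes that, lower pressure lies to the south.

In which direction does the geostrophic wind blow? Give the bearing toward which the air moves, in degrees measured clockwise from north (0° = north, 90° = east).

270°

The pressure-gradient force points toward the south (bearing 180°).
Geostrophic balance: in the Northern Hemisphere the Coriolis force deflects motion to the right, so the geostrophic wind blows 90° to the right of the pressure-gradient force (low pressure on the left).
Rotating 180° by 90° clockwise gives 270° — the wind blows toward the west.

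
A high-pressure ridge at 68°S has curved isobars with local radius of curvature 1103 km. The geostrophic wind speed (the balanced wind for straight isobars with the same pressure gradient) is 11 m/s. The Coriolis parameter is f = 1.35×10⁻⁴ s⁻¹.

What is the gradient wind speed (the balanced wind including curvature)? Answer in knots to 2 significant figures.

23 knots

Around a high, pressure-gradient force acts outward with centrifugal, so Coriolis balances both:
fV = (1/ρ)|∂P/∂n| + V²/R  →  V² − fR·V + fR·V_g = 0
With fR = 1.35×10⁻⁴ × 1103×10³ m = 149 m/s:
V = [fR − √((fR)² − 4 fR V_g)]/2 = [149 − √(149² − 4×149×11)]/2 = 12 m/s
Supergeostrophic (V > V_g = 11 m/s), as expected around a high.
Converting: 12 m/s × 1.944 = 23 knots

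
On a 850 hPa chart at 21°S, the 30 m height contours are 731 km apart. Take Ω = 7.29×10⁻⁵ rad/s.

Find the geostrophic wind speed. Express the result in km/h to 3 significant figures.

27.7 km/h

Coriolis parameter at 21°S:
f = 2Ω sin φ = 2 × 7.29×10⁻⁵ × sin 21° = 5.23×10⁻⁵ s⁻¹
Height gradient: |∂Z/∂n| = 30 m / 731000 m = 4.10×10⁻⁵
On a pressure surface, geostrophic balance gives V_g = (g/f)|∂Z/∂n|:
V_g = 9.81 × 4.10×10⁻⁵ / 5.23×10⁻⁵ = 7.71 m/s
Converting: 7.71 m/s × 3.6 = 27.7 km/h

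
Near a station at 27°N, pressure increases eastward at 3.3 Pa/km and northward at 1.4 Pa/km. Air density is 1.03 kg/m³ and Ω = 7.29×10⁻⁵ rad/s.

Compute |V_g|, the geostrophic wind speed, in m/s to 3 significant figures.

52.6 m/s

Coriolis parameter at 27°N:
f = 2Ω sin φ = 2 × 7.29×10⁻⁵ × sin 27° = 6.62×10⁻⁵ s⁻¹
Component geostrophic relations (x east, y north):
u_g = −(1/(fρ)) ∂P/∂y,  v_g = (1/(fρ)) ∂P/∂x
u_g = −(1.4×10⁻³)/(6.62×10⁻⁵ × 1.03) = −20.5 m/s;  v_g = (3.3×10⁻³)/(6.62×10⁻⁵ × 1.03) = 48.4 m/s
|V_g| = √(u_g² + v_g²) = 52.6 m/s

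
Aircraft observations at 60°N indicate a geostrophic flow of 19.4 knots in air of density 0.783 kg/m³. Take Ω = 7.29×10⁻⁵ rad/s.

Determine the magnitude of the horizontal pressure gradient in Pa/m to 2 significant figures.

Coriolis parameter at 60°N:
f = 2Ω sin φ = 2 × 7.29×10⁻⁵ × sin 60° = 1.26×10⁻⁴ s⁻¹
Wind speed in SI: 19.4 knots = 9.98 m/s
Geostrophic balance rearranged: |∂P/∂n| = f ρ V_g
|∂P/∂n| = 1.26×10⁻⁴ × 0.783 × 9.98 = 9.87×10⁻⁴ Pa/m

9.9×10⁻⁴ Pa/m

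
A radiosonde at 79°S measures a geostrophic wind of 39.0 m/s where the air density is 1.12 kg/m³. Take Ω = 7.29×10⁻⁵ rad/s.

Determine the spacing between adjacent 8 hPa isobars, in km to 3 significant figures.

Coriolis parameter at 79°S:
f = 2Ω sin φ = 2 × 7.29×10⁻⁵ × sin 79° = 1.43×10⁻⁴ s⁻¹
Geostrophic balance rearranged: |∂P/∂n| = f ρ V_g
|∂P/∂n| = 1.43×10⁻⁴ × 1.12 × 39.0 = 6.25×10⁻³ Pa/m
Isobar spacing: Δn = ΔP/|∂P/∂n| = 800 Pa / 6.25×10⁻³ Pa/m = 127969 m ≈ 128 km

128 km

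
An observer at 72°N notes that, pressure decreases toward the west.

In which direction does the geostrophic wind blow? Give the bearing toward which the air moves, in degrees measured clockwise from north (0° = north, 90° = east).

The pressure-gradient force points toward the west (bearing 270°).
Geostrophic balance: in the Northern Hemisphere the Coriolis force deflects motion to the right, so the geostrophic wind blows 90° to the right of the pressure-gradient force (low pressure on the left).
Rotating 270° by 90° clockwise gives 000° — the wind blows toward the north.

000°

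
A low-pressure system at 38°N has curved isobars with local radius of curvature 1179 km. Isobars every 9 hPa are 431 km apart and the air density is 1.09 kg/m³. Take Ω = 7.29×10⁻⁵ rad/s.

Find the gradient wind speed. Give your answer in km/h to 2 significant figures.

66 km/h

Coriolis parameter at 38°N:
f = 2Ω sin φ = 2 × 7.29×10⁻⁵ × sin 38° = 8.98×10⁻⁵ s⁻¹
Pressure gradient: |∂P/∂n| = 900 Pa / 431000 m = 2.09×10⁻³ Pa/m
Geostrophic speed: V_g = |∂P/∂n|/(fρ) = 2.09×10⁻³/(8.98×10⁻⁵ × 1.09) = 21.3 m/s
Around a low, centrifugal force acts outward with Coriolis, so pressure-gradient force balances both:
(1/ρ)|∂P/∂n| = fV + V²/R  →  V² + fR·V − fR·V_g = 0
With fR = 8.98×10⁻⁵ × 1179×10³ m = 106 m/s:
V = [−fR + √((fR)² + 4 fR V_g)]/2 = [−106 + √(106² + 4×106×21.3)]/2 = 18.2 m/s
Subgeostrophic (V < V_g = 21.3 m/s), as expected around a low.
Converting: 18.2 m/s × 3.6 = 66 km/h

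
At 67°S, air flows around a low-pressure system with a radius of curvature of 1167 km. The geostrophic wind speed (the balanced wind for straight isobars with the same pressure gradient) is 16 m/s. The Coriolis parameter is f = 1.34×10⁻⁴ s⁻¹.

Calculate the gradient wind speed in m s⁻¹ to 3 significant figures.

14.6 m s⁻¹

Around a low, centrifugal force acts outward with Coriolis, so pressure-gradient force balances both:
(1/ρ)|∂P/∂n| = fV + V²/R  →  V² + fR·V − fR·V_g = 0
With fR = 1.34×10⁻⁴ × 1167×10³ m = 156 m/s:
V = [−fR + √((fR)² + 4 fR V_g)]/2 = [−156 + √(156² + 4×156×16)]/2 = 14.6 m/s
Subgeostrophic (V < V_g = 16 m/s), as expected around a low.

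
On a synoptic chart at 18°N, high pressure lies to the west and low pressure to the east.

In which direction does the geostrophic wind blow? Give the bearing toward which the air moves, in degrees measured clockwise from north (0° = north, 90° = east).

180°

The pressure-gradient force points toward the east (bearing 090°).
Geostrophic balance: in the Northern Hemisphere the Coriolis force deflects motion to the right, so the geostrophic wind blows 90° to the right of the pressure-gradient force (low pressure on the left).
Rotating 090° by 90° clockwise gives 180° — the wind blows toward the south.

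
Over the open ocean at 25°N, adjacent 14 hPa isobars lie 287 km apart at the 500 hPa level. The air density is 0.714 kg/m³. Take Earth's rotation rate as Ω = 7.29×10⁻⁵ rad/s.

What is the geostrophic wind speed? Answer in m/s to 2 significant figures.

Coriolis parameter at 25°N:
f = 2Ω sin φ = 2 × 7.29×10⁻⁵ × sin 25° = 6.16×10⁻⁵ s⁻¹
Pressure gradient: |∂P/∂n| = 1400 Pa / 287000 m = 4.88×10⁻³ Pa/m
Geostrophic balance (pressure-gradient force = Coriolis force):
V_g = (1/(fρ)) |∂P/∂n| = 4.88×10⁻³ / (6.16×10⁻⁵ × 0.714) = 111 m/s

110 m/s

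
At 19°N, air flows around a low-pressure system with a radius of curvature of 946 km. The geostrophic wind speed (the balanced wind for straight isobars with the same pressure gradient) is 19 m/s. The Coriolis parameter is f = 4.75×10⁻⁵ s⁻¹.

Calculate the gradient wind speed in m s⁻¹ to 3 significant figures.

Around a low, centrifugal force acts outward with Coriolis, so pressure-gradient force balances both:
(1/ρ)|∂P/∂n| = fV + V²/R  →  V² + fR·V − fR·V_g = 0
With fR = 4.75×10⁻⁵ × 946×10³ m = 44.9 m/s:
V = [−fR + √((fR)² + 4 fR V_g)]/2 = [−44.9 + √(44.9² + 4×44.9×19)]/2 = 14.4 m/s
Subgeostrophic (V < V_g = 19 m/s), as expected around a low.

14.4 m s⁻¹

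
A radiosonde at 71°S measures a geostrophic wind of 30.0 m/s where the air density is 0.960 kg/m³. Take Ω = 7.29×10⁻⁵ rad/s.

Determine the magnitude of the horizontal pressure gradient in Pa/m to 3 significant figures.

Coriolis parameter at 71°S:
f = 2Ω sin φ = 2 × 7.29×10⁻⁵ × sin 71° = 1.38×10⁻⁴ s⁻¹
Geostrophic balance rearranged: |∂P/∂n| = f ρ V_g
|∂P/∂n| = 1.38×10⁻⁴ × 0.960 × 30.0 = 3.97×10⁻³ Pa/m

3.97×10⁻³ Pa/m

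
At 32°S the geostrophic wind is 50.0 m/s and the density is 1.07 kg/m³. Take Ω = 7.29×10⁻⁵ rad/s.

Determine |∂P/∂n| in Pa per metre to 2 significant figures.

Coriolis parameter at 32°S:
f = 2Ω sin φ = 2 × 7.29×10⁻⁵ × sin 32° = 7.73×10⁻⁵ s⁻¹
Geostrophic balance rearranged: |∂P/∂n| = f ρ V_g
|∂P/∂n| = 7.73×10⁻⁵ × 1.07 × 50.0 = 4.13×10⁻³ Pa/m

4.1×10⁻³ Pa/m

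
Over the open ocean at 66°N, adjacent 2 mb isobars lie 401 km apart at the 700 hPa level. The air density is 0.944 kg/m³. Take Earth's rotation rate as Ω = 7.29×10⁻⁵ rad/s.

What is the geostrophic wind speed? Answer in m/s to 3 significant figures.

Coriolis parameter at 66°N:
f = 2Ω sin φ = 2 × 7.29×10⁻⁵ × sin 66° = 1.33×10⁻⁴ s⁻¹
Pressure gradient: |∂P/∂n| = 200 Pa / 401000 m = 4.99×10⁻⁴ Pa/m
Geostrophic balance (pressure-gradient force = Coriolis force):
V_g = (1/(fρ)) |∂P/∂n| = 4.99×10⁻⁴ / (1.33×10⁻⁴ × 0.944) = 3.97 m/s

3.97 m/s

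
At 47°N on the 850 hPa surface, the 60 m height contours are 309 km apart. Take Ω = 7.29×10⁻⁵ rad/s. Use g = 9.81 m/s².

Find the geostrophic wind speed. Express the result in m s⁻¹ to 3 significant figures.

Coriolis parameter at 47°N:
f = 2Ω sin φ = 2 × 7.29×10⁻⁵ × sin 47° = 1.07×10⁻⁴ s⁻¹
Height gradient: |∂Z/∂n| = 60 m / 309000 m = 1.94×10⁻⁴
On a pressure surface, geostrophic balance gives V_g = (g/f)|∂Z/∂n|:
V_g = 9.81 × 1.94×10⁻⁴ / 1.07×10⁻⁴ = 17.9 m/s

17.9 m s⁻¹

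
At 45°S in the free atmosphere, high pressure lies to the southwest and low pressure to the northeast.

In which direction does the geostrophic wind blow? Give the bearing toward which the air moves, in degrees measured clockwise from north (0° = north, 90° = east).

315°

The pressure-gradient force points toward the northeast (bearing 045°).
Geostrophic balance: in the Southern Hemisphere the Coriolis force deflects motion to the left, so the geostrophic wind blows 90° to the left of the pressure-gradient force (low pressure on the right).
Rotating 045° by 90° counterclockwise gives 315° — the wind blows toward the northwest.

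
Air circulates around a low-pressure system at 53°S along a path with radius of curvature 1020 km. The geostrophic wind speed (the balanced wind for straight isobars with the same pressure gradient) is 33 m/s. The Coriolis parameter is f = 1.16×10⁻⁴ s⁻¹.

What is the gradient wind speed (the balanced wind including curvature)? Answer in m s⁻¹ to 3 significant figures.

Around a low, centrifugal force acts outward with Coriolis, so pressure-gradient force balances both:
(1/ρ)|∂P/∂n| = fV + V²/R  →  V² + fR·V − fR·V_g = 0
With fR = 1.16×10⁻⁴ × 1020×10³ m = 118 m/s:
V = [−fR + √((fR)² + 4 fR V_g)]/2 = [−118 + √(118² + 4×118×33)]/2 = 26.9 m/s
Subgeostrophic (V < V_g = 33 m/s), as expected around a low.

26.9 m s⁻¹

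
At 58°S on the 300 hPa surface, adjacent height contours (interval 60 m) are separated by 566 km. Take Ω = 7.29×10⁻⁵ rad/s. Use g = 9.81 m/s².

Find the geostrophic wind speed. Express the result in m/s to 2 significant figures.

Coriolis parameter at 58°S:
f = 2Ω sin φ = 2 × 7.29×10⁻⁵ × sin 58° = 1.24×10⁻⁴ s⁻¹
Height gradient: |∂Z/∂n| = 60 m / 566000 m = 1.06×10⁻⁴
On a pressure surface, geostrophic balance gives V_g = (g/f)|∂Z/∂n|:
V_g = 9.81 × 1.06×10⁻⁴ / 1.24×10⁻⁴ = 8.41 m/s

8.4 m/s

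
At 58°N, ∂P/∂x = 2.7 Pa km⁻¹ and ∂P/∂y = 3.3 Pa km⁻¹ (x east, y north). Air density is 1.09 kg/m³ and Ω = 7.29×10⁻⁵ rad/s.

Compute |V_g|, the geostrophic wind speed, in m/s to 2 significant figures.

32 m/s

Coriolis parameter at 58°N:
f = 2Ω sin φ = 2 × 7.29×10⁻⁵ × sin 58° = 1.24×10⁻⁴ s⁻¹
Component geostrophic relations (x east, y north):
u_g = −(1/(fρ)) ∂P/∂y,  v_g = (1/(fρ)) ∂P/∂x
u_g = −(3.3×10⁻³)/(1.24×10⁻⁴ × 1.09) = −24.5 m/s;  v_g = (2.7×10⁻³)/(1.24×10⁻⁴ × 1.09) = 20.0 m/s
|V_g| = √(u_g² + v_g²) = 31.6 m/s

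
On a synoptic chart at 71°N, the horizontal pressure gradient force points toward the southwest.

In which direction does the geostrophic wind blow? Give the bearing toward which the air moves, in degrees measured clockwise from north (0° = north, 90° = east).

315°

The pressure-gradient force points toward the southwest (bearing 225°).
Geostrophic balance: in the Northern Hemisphere the Coriolis force deflects motion to the right, so the geostrophic wind blows 90° to the right of the pressure-gradient force (low pressure on the left).
Rotating 225° by 90° clockwise gives 315° — the wind blows toward the northwest.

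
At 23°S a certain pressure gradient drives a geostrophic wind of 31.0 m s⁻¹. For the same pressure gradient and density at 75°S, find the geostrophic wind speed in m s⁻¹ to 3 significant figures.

With the same pressure gradient and density, V_g ∝ 1/f ∝ 1/sin φ.
V₂ = V₁ · sin φ₁ / sin φ₂ = 31.0 × sin 23° / sin 75°
V₂ = 31.0 × 0.3907/0.9659 = 12.5 m s⁻¹

12.5 m s⁻¹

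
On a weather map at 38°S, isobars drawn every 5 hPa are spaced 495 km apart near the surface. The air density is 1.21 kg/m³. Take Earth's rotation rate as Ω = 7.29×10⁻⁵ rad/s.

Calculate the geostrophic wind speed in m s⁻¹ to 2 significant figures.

9.3 m s⁻¹

Coriolis parameter at 38°S:
f = 2Ω sin φ = 2 × 7.29×10⁻⁵ × sin 38° = 8.98×10⁻⁵ s⁻¹
Pressure gradient: |∂P/∂n| = 500 Pa / 495000 m = 1.01×10⁻³ Pa/m
Geostrophic balance (pressure-gradient force = Coriolis force):
V_g = (1/(fρ)) |∂P/∂n| = 1.01×10⁻³ / (8.98×10⁻⁵ × 1.21) = 9.30 m/s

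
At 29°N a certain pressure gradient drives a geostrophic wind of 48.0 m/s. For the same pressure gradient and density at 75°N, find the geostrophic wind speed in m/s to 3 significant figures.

With the same pressure gradient and density, V_g ∝ 1/f ∝ 1/sin φ.
V₂ = V₁ · sin φ₁ / sin φ₂ = 48.0 × sin 29° / sin 75°
V₂ = 48.0 × 0.4848/0.9659 = 24.1 m/s

24.1 m/s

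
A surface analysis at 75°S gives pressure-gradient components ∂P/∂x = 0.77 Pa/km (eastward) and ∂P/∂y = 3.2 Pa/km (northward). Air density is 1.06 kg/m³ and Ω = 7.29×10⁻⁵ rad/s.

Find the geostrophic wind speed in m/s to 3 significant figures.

22.0 m/s

Coriolis parameter at 75°S:
f = 2Ω sin φ = 2 × 7.29×10⁻⁵ × sin 75° = 1.41×10⁻⁴ s⁻¹
In the Southern Hemisphere f is negative: f = −1.41×10⁻⁴ s⁻¹.
Component geostrophic relations (x east, y north):
u_g = −(1/(fρ)) ∂P/∂y,  v_g = (1/(fρ)) ∂P/∂x
u_g = −(3.2×10⁻³)/(−1.41×10⁻⁴ × 1.06) = 21.4 m/s;  v_g = (0.77×10⁻³)/(−1.41×10⁻⁴ × 1.06) = −5.16 m/s
|V_g| = √(u_g² + v_g²) = 22.0 m/s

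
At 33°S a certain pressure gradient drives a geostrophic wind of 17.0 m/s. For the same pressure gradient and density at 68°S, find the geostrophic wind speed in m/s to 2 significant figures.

With the same pressure gradient and density, V_g ∝ 1/f ∝ 1/sin φ.
V₂ = V₁ · sin φ₁ / sin φ₂ = 17.0 × sin 33° / sin 68°
V₂ = 17.0 × 0.5446/0.9272 = 10.0 m/s

10.0 m/s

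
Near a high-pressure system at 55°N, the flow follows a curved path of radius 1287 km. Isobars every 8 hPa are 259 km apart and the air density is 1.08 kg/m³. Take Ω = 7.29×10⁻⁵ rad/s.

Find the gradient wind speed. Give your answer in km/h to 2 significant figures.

Coriolis parameter at 55°N:
f = 2Ω sin φ = 2 × 7.29×10⁻⁵ × sin 55° = 1.19×10⁻⁴ s⁻¹
Pressure gradient: |∂P/∂n| = 800 Pa / 259000 m = 3.09×10⁻³ Pa/m
Geostrophic speed: V_g = |∂P/∂n|/(fρ) = 3.09×10⁻³/(1.19×10⁻⁴ × 1.08) = 23.9 m/s
Around a high, pressure-gradient force acts outward with centrifugal, so Coriolis balances both:
fV = (1/ρ)|∂P/∂n| + V²/R  →  V² − fR·V + fR·V_g = 0
With fR = 1.19×10⁻⁴ × 1287×10³ m = 154 m/s:
V = [fR − √((fR)² − 4 fR V_g)]/2 = [154 − √(154² − 4×154×23.9)]/2 = 29.7 m/s
Supergeostrophic (V > V_g = 23.9 m/s), as expected around a high.
Converting: 29.7 m/s × 3.6 = 110 km/h

110 km/h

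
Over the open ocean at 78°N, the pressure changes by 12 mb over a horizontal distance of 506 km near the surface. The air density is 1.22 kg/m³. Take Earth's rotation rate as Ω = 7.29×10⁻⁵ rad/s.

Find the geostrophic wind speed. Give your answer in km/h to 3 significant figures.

Coriolis parameter at 78°N:
f = 2Ω sin φ = 2 × 7.29×10⁻⁵ × sin 78° = 1.43×10⁻⁴ s⁻¹
Pressure gradient: |∂P/∂n| = 1200 Pa / 506000 m = 2.37×10⁻³ Pa/m
Geostrophic balance (pressure-gradient force = Coriolis force):
V_g = (1/(fρ)) |∂P/∂n| = 2.37×10⁻³ / (1.43×10⁻⁴ × 1.22) = 13.6 m/s
Converting: 13.6 m/s × 3.6 = 49.1 km/h

49.1 km/h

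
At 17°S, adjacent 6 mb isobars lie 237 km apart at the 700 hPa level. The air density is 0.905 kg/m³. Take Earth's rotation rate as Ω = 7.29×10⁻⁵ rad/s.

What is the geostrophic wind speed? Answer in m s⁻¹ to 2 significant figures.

Coriolis parameter at 17°S:
f = 2Ω sin φ = 2 × 7.29×10⁻⁵ × sin 17° = 4.26×10⁻⁵ s⁻¹
Pressure gradient: |∂P/∂n| = 600 Pa / 237000 m = 2.53×10⁻³ Pa/m
Geostrophic balance (pressure-gradient force = Coriolis force):
V_g = (1/(fρ)) |∂P/∂n| = 2.53×10⁻³ / (4.26×10⁻⁵ × 0.905) = 65.6 m/s

66 m s⁻¹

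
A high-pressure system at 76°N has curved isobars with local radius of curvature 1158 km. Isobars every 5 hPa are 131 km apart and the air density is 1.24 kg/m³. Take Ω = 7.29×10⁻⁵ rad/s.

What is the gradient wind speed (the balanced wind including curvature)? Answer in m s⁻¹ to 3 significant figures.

25.8 m s⁻¹

Coriolis parameter at 76°N:
f = 2Ω sin φ = 2 × 7.29×10⁻⁵ × sin 76° = 1.41×10⁻⁴ s⁻¹
Pressure gradient: |∂P/∂n| = 500 Pa / 131000 m = 3.82×10⁻³ Pa/m
Geostrophic speed: V_g = |∂P/∂n|/(fρ) = 3.82×10⁻³/(1.41×10⁻⁴ × 1.24) = 21.8 m/s
Around a high, pressure-gradient force acts outward with centrifugal, so Coriolis balances both:
fV = (1/ρ)|∂P/∂n| + V²/R  →  V² − fR·V + fR·V_g = 0
With fR = 1.41×10⁻⁴ × 1158×10³ m = 164 m/s:
V = [fR − √((fR)² − 4 fR V_g)]/2 = [164 − √(164² − 4×164×21.8)]/2 = 25.8 m/s
Supergeostrophic (V > V_g = 21.8 m/s), as expected around a high.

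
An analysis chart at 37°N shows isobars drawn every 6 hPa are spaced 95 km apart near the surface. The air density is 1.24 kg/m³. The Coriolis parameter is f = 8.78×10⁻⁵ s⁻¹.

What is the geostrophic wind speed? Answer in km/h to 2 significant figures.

Pressure gradient: |∂P/∂n| = 600 Pa / 95000 m = 6.32×10⁻³ Pa/m
Geostrophic balance (pressure-gradient force = Coriolis force):
V_g = (1/(fρ)) |∂P/∂n| = 6.32×10⁻³ / (8.78×10⁻⁵ × 1.24) = 58.0 m/s
Converting: 58.0 m/s × 3.6 = 210 km/h

210 km/h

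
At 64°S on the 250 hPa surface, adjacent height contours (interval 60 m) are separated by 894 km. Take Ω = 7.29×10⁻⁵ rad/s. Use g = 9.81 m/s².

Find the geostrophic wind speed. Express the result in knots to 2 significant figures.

Coriolis parameter at 64°S:
f = 2Ω sin φ = 2 × 7.29×10⁻⁵ × sin 64° = 1.31×10⁻⁴ s⁻¹
Height gradient: |∂Z/∂n| = 60 m / 894000 m = 6.71×10⁻⁵
On a pressure surface, geostrophic balance gives V_g = (g/f)|∂Z/∂n|:
V_g = 9.81 × 6.71×10⁻⁵ / 1.31×10⁻⁴ = 5.02 m/s
Converting: 5.02 m/s × 1.944 = 9.8 knots

9.8 knots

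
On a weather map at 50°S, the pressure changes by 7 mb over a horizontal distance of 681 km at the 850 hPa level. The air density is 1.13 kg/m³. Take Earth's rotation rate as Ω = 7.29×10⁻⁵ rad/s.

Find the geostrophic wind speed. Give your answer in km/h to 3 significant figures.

29.3 km/h

Coriolis parameter at 50°S:
f = 2Ω sin φ = 2 × 7.29×10⁻⁵ × sin 50° = 1.12×10⁻⁴ s⁻¹
Pressure gradient: |∂P/∂n| = 700 Pa / 681000 m = 1.03×10⁻³ Pa/m
Geostrophic balance (pressure-gradient force = Coriolis force):
V_g = (1/(fρ)) |∂P/∂n| = 1.03×10⁻³ / (1.12×10⁻⁴ × 1.13) = 8.14 m/s
Converting: 8.14 m/s × 3.6 = 29.3 km/h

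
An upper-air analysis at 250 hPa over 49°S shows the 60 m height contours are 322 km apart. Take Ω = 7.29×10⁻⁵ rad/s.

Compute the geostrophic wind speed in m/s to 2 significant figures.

17 m/s

Coriolis parameter at 49°S:
f = 2Ω sin φ = 2 × 7.29×10⁻⁵ × sin 49° = 1.10×10⁻⁴ s⁻¹
Height gradient: |∂Z/∂n| = 60 m / 322000 m = 1.86×10⁻⁴
On a pressure surface, geostrophic balance gives V_g = (g/f)|∂Z/∂n|:
V_g = 9.81 × 1.86×10⁻⁴ / 1.10×10⁻⁴ = 16.6 m/s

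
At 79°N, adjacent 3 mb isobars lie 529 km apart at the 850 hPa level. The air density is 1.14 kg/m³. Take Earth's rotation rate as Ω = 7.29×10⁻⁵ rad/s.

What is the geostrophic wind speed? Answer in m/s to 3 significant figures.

Coriolis parameter at 79°N:
f = 2Ω sin φ = 2 × 7.29×10⁻⁵ × sin 79° = 1.43×10⁻⁴ s⁻¹
Pressure gradient: |∂P/∂n| = 300 Pa / 529000 m = 5.67×10⁻⁴ Pa/m
Geostrophic balance (pressure-gradient force = Coriolis force):
V_g = (1/(fρ)) |∂P/∂n| = 5.67×10⁻⁴ / (1.43×10⁻⁴ × 1.14) = 3.48 m/s

3.48 m/s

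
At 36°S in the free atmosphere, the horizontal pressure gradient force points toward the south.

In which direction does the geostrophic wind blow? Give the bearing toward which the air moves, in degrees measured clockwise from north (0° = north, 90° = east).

090°

The pressure-gradient force points toward the south (bearing 180°).
Geostrophic balance: in the Southern Hemisphere the Coriolis force deflects motion to the left, so the geostrophic wind blows 90° to the left of the pressure-gradient force (low pressure on the right).
Rotating 180° by 90° counterclockwise gives 090° — the wind blows toward the east.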